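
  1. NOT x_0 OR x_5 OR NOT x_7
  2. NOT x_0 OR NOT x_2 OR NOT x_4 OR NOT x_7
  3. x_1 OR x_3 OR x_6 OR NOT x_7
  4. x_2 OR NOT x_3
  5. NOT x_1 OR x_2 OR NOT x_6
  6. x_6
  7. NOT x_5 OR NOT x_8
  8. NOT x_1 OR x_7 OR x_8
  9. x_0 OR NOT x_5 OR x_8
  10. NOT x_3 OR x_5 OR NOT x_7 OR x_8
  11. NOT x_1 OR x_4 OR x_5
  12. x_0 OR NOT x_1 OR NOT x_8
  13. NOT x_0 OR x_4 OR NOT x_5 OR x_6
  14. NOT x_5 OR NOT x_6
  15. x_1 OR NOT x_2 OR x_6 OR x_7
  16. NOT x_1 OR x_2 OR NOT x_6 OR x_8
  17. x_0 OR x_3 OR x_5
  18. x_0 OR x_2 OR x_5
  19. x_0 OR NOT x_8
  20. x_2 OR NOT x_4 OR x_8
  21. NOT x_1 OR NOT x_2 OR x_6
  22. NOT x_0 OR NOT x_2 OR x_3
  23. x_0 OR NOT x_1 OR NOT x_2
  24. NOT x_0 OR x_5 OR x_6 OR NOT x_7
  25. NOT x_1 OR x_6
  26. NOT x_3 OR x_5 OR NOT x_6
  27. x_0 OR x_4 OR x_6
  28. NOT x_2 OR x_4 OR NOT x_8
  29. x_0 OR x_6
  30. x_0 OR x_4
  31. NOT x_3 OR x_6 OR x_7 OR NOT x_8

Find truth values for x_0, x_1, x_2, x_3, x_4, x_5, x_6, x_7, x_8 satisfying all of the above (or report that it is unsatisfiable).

x_0 = True, x_1 = False, x_2 = False, x_3 = False, x_4 = False, x_5 = False, x_6 = True, x_7 = False, x_8 = False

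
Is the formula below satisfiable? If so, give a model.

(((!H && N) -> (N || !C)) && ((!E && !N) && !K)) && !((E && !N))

K = False, C = False, E = False, H = False, N = False

  ((!H && N) -> (N || !C)) && ((!E && !N) && !K) = True
    (!H && N) -> (N || !C) = True
      !H && N = False
        !H = True
      N || !C = True
        !C = True
    (!E && !N) && !K = True
      !E && !N = True
        !E = True
        !N = True
      !K = True
  !((E && !N)) = True
    E && !N = False
      !N = True
Both conjuncts True, so the formula holds.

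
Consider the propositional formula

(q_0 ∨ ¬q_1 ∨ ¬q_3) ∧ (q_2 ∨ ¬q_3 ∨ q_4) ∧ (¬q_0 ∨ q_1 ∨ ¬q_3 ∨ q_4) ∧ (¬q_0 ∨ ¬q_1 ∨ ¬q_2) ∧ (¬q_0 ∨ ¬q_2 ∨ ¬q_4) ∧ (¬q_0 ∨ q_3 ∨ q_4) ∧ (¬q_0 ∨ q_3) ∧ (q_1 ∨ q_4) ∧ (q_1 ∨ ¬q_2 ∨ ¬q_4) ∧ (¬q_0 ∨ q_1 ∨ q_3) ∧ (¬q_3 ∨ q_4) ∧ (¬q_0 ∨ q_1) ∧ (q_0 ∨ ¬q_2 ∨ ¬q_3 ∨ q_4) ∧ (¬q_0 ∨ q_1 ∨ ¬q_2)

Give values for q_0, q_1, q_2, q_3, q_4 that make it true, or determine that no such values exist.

q_0: False, q_1: True, q_2: True, q_3: False, q_4: False

Set q_0 = False.
Set q_1 = True.
  then (q_0 ∨ ¬q_1 ∨ ¬q_3) forces q_3 = False.
Set q_2 = True.
Set q_4 = False.
All clauses satisfied.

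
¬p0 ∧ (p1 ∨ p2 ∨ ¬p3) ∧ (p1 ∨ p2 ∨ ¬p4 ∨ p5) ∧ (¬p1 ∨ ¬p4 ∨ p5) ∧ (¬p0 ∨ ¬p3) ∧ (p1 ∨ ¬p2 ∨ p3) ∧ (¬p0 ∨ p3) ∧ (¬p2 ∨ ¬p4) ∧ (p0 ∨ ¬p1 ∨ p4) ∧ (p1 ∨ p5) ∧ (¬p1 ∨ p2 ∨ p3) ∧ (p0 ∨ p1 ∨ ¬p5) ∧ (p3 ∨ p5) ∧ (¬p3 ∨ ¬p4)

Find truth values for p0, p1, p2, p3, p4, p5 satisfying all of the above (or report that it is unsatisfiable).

The formula is unsatisfiable.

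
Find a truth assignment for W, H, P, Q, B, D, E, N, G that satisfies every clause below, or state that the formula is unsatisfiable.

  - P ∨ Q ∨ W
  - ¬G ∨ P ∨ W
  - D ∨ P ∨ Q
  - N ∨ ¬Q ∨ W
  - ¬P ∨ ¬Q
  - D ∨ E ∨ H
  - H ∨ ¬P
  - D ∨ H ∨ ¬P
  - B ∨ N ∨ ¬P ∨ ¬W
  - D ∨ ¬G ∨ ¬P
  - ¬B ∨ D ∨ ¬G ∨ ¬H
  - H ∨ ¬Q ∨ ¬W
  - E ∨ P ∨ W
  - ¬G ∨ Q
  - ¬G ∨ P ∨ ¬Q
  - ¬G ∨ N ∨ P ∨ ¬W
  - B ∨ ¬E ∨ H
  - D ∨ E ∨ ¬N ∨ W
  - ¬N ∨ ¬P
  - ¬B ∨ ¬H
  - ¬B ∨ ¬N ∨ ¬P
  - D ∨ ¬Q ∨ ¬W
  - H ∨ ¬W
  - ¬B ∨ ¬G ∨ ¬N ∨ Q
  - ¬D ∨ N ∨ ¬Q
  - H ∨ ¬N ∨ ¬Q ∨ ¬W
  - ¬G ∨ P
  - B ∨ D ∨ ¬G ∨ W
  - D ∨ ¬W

W: False; H: True; P: True; Q: False; B: False; D: False; E: False; N: False; G: False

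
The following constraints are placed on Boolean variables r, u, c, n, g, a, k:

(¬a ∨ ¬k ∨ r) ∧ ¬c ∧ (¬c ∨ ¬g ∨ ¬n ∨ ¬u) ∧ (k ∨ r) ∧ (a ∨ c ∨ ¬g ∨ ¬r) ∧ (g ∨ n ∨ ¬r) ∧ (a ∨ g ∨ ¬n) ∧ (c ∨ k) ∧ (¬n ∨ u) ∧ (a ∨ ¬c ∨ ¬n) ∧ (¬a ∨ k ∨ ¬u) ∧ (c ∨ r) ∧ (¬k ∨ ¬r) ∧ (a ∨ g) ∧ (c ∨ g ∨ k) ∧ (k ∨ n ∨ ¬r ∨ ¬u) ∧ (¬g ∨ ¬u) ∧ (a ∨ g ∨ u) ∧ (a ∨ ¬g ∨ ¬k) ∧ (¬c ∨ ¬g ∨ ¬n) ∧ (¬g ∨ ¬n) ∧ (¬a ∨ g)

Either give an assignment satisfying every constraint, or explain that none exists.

The formula is unsatisfiable.

Case c = True:
  Clause (¬c) is falsified — contradiction.
Case c = False:
  (c ∨ k) forces k = True.
  (c ∨ r) forces r = True.
  Clause (¬k ∨ ¬r) is falsified — contradiction.
Both cases fail, so the formula is unsatisfiable.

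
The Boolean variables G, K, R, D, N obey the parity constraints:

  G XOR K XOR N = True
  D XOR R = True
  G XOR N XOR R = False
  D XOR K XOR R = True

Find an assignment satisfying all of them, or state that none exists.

G: True, K: False, R: True, D: False, N: False

G XOR K XOR N = T XOR F XOR F = True ✓
D XOR R = F XOR T = True ✓
G XOR N XOR R = T XOR F XOR T = False ✓
D XOR K XOR R = F XOR F XOR T = True ✓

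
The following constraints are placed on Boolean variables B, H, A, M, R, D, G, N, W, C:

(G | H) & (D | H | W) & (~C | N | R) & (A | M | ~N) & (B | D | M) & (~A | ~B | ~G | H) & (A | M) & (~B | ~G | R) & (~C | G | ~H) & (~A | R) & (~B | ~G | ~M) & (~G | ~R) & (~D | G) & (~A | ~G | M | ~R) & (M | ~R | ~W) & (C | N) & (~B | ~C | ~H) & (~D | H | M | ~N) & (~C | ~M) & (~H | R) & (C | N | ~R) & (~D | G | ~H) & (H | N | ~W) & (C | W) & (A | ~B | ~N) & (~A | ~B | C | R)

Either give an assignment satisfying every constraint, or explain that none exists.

Set B = False.
Set H = False.
  then (G | H) forces G = True.
  then (~G | ~R) forces R = False.
  then (~A | R) forces A = False.
  then (A | M) forces M = True.
  then (~C | ~M) forces C = False.
  then (C | W) forces W = True.
  then (C | N) forces N = True.
Set D = False.
All clauses satisfied.

B=F, H=F, A=F, M=T, R=F, D=F, G=T, N=T, W=T, C=F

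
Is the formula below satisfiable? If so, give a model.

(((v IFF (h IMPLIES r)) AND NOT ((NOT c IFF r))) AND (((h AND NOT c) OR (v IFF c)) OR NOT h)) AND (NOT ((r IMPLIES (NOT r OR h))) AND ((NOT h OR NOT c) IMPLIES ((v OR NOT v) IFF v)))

r: True, v: True, h: False, c: True

  ((v IFF (h IMPLIES r)) AND NOT ((NOT c IFF r))) AND (((h AND NOT c) OR (v IFF c)) OR NOT h) = True
    (v IFF (h IMPLIES r)) AND NOT ((NOT c IFF r)) = True
      v IFF (h IMPLIES r) = True
        h IMPLIES r = True
      NOT ((NOT c IFF r)) = True
        NOT c IFF r = False
          NOT c = False
    ((h AND NOT c) OR (v IFF c)) OR NOT h = True
      (h AND NOT c) OR (v IFF c) = True
        h AND NOT c = False
          NOT c = False
        v IFF c = True
      NOT h = True
  NOT ((r IMPLIES (NOT r OR h))) AND ((NOT h OR NOT c) IMPLIES ((v OR NOT v) IFF v)) = True
    NOT ((r IMPLIES (NOT r OR h))) = True
      r IMPLIES (NOT r OR h) = False
        NOT r OR h = False
          NOT r = False
    (NOT h OR NOT c) IMPLIES ((v OR NOT v) IFF v) = True
      NOT h OR NOT c = True
        NOT h = True
        NOT c = False
      (v OR NOT v) IFF v = True
        v OR NOT v = True
          NOT v = False
Both conjuncts True, so the formula holds.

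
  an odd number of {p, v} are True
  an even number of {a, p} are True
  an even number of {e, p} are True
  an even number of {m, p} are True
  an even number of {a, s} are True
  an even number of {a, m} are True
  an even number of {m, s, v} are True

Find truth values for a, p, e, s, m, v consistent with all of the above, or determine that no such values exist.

a=T, p=T, e=T, s=T, m=T, v=F

{p, v}: 1 true → odd ✓
{a, p}: 2 true → even ✓
{e, p}: 2 true → even ✓
{m, p}: 2 true → even ✓
{a, s}: 2 true → even ✓
{a, m}: 2 true → even ✓
{m, s, v}: 2 true → even ✓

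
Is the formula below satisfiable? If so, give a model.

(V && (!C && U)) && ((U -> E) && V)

E = True; C = False; U = True; V = True

  V && (!C && U) = True
    !C && U = True
      !C = True
  (U -> E) && V = True
    U -> E = True
Both conjuncts True, so the formula holds.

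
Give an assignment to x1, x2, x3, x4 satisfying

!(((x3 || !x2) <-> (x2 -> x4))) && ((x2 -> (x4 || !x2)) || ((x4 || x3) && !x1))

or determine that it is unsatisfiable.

x1=T, x2=T, x3=F, x4=T

  !(((x3 || !x2) <-> (x2 -> x4))) = True
    (x3 || !x2) <-> (x2 -> x4) = False
      x3 || !x2 = False
        !x2 = False
      x2 -> x4 = True
  (x2 -> (x4 || !x2)) || ((x4 || x3) && !x1) = True
    x2 -> (x4 || !x2) = True
      x4 || !x2 = True
        !x2 = False
    (x4 || x3) && !x1 = False
      x4 || x3 = True
      !x1 = False
Both conjuncts True, so the formula holds.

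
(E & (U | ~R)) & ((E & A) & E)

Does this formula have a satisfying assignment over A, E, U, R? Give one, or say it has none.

A = True, E = True, U = True, R = False

  E & (U | ~R) = True
    U | ~R = True
      ~R = True
  (E & A) & E = True
    E & A = True
Both conjuncts True, so the formula holds.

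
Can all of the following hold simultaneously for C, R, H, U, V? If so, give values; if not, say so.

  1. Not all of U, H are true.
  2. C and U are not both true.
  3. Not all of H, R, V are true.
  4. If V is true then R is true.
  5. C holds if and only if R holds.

C = False, R = False, H = True, U = False, V = False

  (1) {U, H}: 1/2 true — not all ✓
  (2) C=F, U=F — not both ✓
  (3) {H, R, V}: 1/3 true — not all ✓
  (4) V=F ⇒ R: vacuous ✓
  (5) C=F, R=F — same ✓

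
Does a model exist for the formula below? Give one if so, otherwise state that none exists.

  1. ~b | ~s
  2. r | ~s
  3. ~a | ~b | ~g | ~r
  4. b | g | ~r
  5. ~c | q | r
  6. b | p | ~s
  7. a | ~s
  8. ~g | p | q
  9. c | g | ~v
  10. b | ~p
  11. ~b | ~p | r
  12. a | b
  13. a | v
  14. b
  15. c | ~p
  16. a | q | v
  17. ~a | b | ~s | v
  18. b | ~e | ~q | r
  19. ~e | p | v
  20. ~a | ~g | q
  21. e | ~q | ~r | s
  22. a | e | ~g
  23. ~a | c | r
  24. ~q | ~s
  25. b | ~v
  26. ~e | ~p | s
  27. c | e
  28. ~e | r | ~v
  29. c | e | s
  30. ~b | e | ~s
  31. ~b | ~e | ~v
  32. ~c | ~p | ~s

Unit clause (b) forces b = True.
In (~b | ~s) only ~s is left, so s = False.
Set p = False.
Set r = True.
Try c = False:
  (c | e) forces e = True.
  (~e | p | v) forces v = True.
  clause (~b | ~e | ~v) is falsified — backtrack.
So c = True.
Set q = False.
  then (~g | p | q) forces g = False.
Set e = False.
Set a = False.
  then (a | v) forces v = True.
All clauses satisfied.

p: False; b: True; s: False; r: True; c: True; q: False; e: False; a: False; g: False; v: True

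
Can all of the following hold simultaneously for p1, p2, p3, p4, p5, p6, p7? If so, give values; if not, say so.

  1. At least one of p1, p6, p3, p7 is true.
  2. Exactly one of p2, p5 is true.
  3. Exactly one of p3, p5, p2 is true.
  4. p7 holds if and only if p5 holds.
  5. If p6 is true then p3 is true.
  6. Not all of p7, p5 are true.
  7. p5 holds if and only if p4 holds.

p1 = True; p2 = True; p3 = False; p4 = False; p5 = False; p6 = False; p7 = False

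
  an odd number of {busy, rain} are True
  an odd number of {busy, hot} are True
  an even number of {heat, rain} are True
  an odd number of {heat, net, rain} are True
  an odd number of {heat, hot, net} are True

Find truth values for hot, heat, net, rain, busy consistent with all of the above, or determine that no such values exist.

hot = True; heat = True; net = True; rain = True; busy = False

{busy, rain}: 1 true → odd ✓
{busy, hot}: 1 true → odd ✓
{heat, rain}: 2 true → even ✓
{heat, net, rain}: 3 true → odd ✓
{heat, hot, net}: 3 true → odd ✓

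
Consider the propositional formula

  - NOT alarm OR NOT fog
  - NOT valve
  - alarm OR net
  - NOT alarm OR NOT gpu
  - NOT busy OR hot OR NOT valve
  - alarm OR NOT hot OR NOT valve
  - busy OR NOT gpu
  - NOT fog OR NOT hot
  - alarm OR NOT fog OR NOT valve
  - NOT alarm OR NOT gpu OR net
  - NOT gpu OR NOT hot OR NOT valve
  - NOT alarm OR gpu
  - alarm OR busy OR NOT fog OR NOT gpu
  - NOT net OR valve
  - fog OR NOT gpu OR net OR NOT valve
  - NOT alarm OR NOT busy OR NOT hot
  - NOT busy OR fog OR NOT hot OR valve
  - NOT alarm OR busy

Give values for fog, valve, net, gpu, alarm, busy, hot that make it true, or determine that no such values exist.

Unsatisfiable

Case valve = True:
  Clause (NOT valve) is falsified — contradiction.
Case valve = False:
  (NOT net OR valve) forces net = False.
  (alarm OR net) forces alarm = True.
  (NOT alarm OR NOT fog) forces fog = False.
  (NOT alarm OR NOT gpu) forces gpu = False.
  Clause (NOT alarm OR gpu) is falsified — contradiction.
Both cases fail, so the formula is unsatisfiable.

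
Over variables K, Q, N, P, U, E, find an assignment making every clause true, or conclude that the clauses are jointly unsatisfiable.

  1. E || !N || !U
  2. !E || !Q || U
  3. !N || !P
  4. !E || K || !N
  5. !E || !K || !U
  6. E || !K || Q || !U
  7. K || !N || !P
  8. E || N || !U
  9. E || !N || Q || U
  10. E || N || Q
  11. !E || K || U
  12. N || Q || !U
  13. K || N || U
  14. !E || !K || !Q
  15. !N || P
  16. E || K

K=T; Q=T; N=F; P=T; U=F; E=F

Set K = True.
Set Q = True.
  then (!E || !K || !Q) forces E = False.
Set N = False.
  then (E || N || !U) forces U = False.
Set P = True.
All clauses satisfied.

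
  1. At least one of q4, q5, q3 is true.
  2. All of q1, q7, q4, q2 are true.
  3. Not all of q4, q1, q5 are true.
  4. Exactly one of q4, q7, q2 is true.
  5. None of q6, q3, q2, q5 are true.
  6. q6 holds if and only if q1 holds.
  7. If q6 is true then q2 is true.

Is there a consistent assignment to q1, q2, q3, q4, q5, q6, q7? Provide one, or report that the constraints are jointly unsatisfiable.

Unsatisfiable — no assignment works.

Case q2 = True:
  Constraint (5) is violated (q2=T) — contradiction.
Case q2 = False:
  Constraint (2) is violated (q2=F) — contradiction.
Both cases fail — unsatisfiable.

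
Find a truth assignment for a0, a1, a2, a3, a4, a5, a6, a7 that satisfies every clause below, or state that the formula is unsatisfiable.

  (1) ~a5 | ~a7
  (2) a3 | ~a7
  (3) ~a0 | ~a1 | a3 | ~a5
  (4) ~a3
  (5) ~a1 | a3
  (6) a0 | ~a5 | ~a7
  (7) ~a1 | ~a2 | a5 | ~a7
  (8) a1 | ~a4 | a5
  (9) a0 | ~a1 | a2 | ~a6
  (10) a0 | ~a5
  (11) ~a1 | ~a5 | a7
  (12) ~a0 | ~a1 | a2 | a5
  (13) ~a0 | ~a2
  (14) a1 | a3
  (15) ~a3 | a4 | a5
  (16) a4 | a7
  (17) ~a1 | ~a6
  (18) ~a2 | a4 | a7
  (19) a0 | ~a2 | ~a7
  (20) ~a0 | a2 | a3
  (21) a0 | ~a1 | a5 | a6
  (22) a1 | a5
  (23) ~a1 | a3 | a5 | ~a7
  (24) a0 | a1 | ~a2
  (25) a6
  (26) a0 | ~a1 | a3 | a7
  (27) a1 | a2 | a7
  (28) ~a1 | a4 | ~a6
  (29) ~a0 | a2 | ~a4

UNSATISFIABLE

Case a1 = True:
  (~a3) forces a3 = False.
  Clause (~a1 | a3) is falsified — contradiction.
Case a1 = False:
  (~a3) forces a3 = False.
  Clause (a1 | a3) is falsified — contradiction.
Both cases fail, so the formula is unsatisfiable.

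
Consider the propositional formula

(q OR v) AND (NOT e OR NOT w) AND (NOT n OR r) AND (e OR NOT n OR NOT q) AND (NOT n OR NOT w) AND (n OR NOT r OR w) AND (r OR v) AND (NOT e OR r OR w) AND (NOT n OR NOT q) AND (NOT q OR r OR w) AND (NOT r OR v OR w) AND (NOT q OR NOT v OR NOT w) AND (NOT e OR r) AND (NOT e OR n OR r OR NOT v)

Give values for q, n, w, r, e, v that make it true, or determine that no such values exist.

Set q = False.
  then (q OR v) forces v = True.
Set n = False.
Set w = True.
  then (NOT e OR NOT w) forces e = False.
Set r = True.
All clauses satisfied.

q = False, n = False, w = True, r = True, e = False, v = True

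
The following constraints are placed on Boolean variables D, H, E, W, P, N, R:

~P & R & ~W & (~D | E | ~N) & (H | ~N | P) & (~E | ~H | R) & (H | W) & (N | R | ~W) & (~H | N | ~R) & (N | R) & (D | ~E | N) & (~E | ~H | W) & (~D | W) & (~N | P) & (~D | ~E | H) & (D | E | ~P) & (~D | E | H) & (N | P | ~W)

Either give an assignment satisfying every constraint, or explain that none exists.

Unsatisfiable — no assignment works.

Case W = True:
  Clause (~W) is falsified — contradiction.
Case W = False:
  (~P) forces P = False.
  (R) forces R = True.
  (H | W) forces H = True.
  (~H | N | ~R) forces N = True.
  Clause (~N | P) is falsified — contradiction.
Both cases fail, so the formula is unsatisfiable.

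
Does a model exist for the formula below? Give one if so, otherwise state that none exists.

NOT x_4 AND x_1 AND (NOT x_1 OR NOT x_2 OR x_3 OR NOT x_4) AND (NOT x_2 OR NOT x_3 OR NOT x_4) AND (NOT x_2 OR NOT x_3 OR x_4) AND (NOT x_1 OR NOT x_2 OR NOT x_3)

x_1 = True, x_2 = False, x_3 = True, x_4 = False

Unit clause (NOT x_4) forces x_4 = False.
Unit clause (x_1) forces x_1 = True.
Set x_2 = False.
Set x_3 = True.
Check each clause:
  (NOT x_4): NOT x_4 holds.
  (x_1): x_1 holds.
  (NOT x_1 OR NOT x_2 OR x_3 OR NOT x_4): NOT x_2 holds.
  (NOT x_2 OR NOT x_3 OR NOT x_4): NOT x_2 holds.
  (NOT x_2 OR NOT x_3 OR x_4): NOT x_2 holds.
  (NOT x_1 OR NOT x_2 OR NOT x_3): NOT x_2 holds.
All clauses satisfied.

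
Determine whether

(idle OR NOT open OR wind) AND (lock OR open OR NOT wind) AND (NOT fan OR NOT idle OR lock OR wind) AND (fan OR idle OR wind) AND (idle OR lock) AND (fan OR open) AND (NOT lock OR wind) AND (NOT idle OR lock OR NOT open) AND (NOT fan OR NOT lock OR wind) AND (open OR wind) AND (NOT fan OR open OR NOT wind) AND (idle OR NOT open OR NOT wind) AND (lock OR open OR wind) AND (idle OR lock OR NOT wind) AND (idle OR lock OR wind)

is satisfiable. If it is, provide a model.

Try open = False:
  (fan OR open) forces fan = True.
  (open OR wind) forces wind = True.
  clause (NOT fan OR open OR NOT wind) is falsified — backtrack.
So open = True.
Try wind = False:
  (idle OR NOT open OR wind) forces idle = True.
  (NOT lock OR wind) forces lock = False.
  clause (NOT idle OR lock OR NOT open) is falsified — backtrack.
So wind = True.
  then (idle OR NOT open OR NOT wind) forces idle = True.
  then (NOT idle OR lock OR NOT open) forces lock = True.
Set fan = False.
All clauses satisfied.

open=T; wind=T; idle=T; lock=T; fan=F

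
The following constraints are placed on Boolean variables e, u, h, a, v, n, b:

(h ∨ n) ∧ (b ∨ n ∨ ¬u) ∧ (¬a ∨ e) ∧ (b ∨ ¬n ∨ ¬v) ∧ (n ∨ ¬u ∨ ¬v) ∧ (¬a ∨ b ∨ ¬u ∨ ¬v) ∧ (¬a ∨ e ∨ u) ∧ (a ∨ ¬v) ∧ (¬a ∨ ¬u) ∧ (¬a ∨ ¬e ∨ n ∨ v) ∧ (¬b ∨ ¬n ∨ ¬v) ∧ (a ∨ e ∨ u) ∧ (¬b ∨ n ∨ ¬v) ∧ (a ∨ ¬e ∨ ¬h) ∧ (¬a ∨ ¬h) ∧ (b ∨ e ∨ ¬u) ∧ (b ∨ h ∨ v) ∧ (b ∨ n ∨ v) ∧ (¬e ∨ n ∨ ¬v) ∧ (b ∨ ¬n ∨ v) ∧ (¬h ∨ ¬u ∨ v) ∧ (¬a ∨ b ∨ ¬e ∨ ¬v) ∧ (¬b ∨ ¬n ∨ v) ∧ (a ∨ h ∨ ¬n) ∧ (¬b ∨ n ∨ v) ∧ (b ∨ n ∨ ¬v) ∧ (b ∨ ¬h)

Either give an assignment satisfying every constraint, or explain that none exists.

Case h = True:
  (¬a ∨ ¬h) forces a = False.
  (a ∨ ¬v) forces v = False.
  (a ∨ ¬e ∨ ¬h) forces e = False.
  (a ∨ e ∨ u) forces u = True.
  Clause (¬h ∨ ¬u ∨ v) is falsified — contradiction.
Case h = False:
  (h ∨ n) forces n = True.
  (a ∨ h ∨ ¬n) forces a = True.
  (¬a ∨ e) forces e = True.
  (¬a ∨ ¬u) forces u = False.
  If b = True:
    (¬b ∨ ¬n ∨ ¬v) forces v = False.
    clause (¬b ∨ ¬n ∨ v) is falsified.
  If b = False:
    (b ∨ ¬n ∨ ¬v) forces v = False.
    clause (b ∨ h ∨ v) is falsified.
  Every sub-case reaches a contradiction.
Both cases fail, so the formula is unsatisfiable.

UNSATISFIABLE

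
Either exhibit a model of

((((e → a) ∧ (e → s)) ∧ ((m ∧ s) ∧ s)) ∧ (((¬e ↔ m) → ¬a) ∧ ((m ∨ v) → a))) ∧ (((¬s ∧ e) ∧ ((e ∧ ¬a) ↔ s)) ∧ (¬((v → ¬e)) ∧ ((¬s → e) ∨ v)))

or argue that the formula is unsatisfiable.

Case s = True: the conjunct ¬s is False.
Case s = False: the conjunct s is False.
Both cases fail — unsatisfiable.

The formula is unsatisfiable.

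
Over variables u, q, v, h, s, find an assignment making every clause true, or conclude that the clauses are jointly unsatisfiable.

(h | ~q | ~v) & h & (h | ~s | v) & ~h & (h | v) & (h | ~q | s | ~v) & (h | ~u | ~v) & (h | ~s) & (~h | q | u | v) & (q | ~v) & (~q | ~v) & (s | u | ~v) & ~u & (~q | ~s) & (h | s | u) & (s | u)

No satisfying assignment exists.

Case h = True:
  Clause (~h) is falsified — contradiction.
Case h = False:
  Clause (h) is falsified — contradiction.
Both cases fail, so the formula is unsatisfiable.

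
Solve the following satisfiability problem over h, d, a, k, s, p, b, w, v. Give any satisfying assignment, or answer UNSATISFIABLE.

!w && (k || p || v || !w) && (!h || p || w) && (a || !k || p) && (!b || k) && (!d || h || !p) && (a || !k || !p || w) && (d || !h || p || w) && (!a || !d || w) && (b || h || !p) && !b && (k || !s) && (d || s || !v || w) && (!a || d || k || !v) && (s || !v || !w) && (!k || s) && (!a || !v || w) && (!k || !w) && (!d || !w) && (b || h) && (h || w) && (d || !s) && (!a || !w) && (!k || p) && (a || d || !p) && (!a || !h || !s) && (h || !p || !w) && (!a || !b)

Unit clause (!w) forces w = False.
Unit clause (!b) forces b = False.
In (b || h) only h is left, so h = True.
In (!h || p || w) only p is left, so p = True.
Set d = False.
  then (d || !s) forces s = False.
  then (a || d || !p) forces a = True.
  then (d || s || !v || w) forces v = False.
  then (!k || s) forces k = False.
All clauses satisfied.

h: True; d: False; a: True; k: False; s: False; p: True; b: False; w: False; v: False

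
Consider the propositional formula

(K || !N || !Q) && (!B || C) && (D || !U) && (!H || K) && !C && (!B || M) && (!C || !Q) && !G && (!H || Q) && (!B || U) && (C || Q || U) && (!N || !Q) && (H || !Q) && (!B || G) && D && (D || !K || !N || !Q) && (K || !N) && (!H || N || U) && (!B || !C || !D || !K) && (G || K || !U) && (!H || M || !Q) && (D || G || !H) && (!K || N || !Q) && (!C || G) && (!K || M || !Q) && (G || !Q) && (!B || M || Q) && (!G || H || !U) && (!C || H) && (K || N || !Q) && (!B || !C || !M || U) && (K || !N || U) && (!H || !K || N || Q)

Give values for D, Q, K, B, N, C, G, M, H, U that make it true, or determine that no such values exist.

Unit clause (!C) forces C = False.
Unit clause (!G) forces G = False.
In (!B || G) only !B is left, so B = False.
Unit clause (D) forces D = True.
In (G || !Q) only !Q is left, so Q = False.
In (!H || Q) only !H is left, so H = False.
In (C || Q || U) only U is left, so U = True.
In (G || K || !U) only K is left, so K = True.
Set N = False.
Set M = False.
All clauses satisfied.

D = True; Q = False; K = True; B = False; N = False; C = False; G = False; M = False; H = False; U = True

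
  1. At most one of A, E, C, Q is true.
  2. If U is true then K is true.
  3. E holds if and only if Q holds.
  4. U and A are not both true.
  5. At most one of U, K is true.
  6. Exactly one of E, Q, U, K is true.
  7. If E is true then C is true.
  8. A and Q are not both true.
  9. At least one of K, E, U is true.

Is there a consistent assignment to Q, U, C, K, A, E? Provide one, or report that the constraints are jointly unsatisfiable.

Q = False, U = False, C = True, K = True, A = False, E = False

  (1) {A, E, C, Q}: 1 true — at most one ✓
  (2) U=F ⇒ K: vacuous ✓
  (3) E=F, Q=F — same ✓
  (4) U=F, A=F — not both ✓
  (5) {U, K}: 1 true — at most one ✓
  (6) {E, Q, U, K}: 1 true — exactly one ✓
  (7) E=F ⇒ C: vacuous ✓
  (8) A=F, Q=F — not both ✓
  (9) {K, E, U}: 1 true — at least one ✓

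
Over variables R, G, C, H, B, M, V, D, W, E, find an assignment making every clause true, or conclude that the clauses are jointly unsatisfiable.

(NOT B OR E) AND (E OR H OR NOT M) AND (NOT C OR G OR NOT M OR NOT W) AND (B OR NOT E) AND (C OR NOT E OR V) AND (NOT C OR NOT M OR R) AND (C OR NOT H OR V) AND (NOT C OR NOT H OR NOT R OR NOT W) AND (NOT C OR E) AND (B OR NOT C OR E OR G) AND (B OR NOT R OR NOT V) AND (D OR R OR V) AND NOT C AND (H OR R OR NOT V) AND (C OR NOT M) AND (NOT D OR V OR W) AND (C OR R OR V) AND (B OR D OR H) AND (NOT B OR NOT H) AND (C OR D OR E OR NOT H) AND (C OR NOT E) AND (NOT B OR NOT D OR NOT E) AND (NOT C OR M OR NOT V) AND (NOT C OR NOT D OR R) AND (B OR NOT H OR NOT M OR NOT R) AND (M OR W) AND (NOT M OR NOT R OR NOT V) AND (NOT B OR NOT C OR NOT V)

Unit clause (NOT C) forces C = False.
In (C OR NOT M) only NOT M is left, so M = False.
In (C OR NOT E) only NOT E is left, so E = False.
In (M OR W) only W is left, so W = True.
In (NOT B OR E) only NOT B is left, so B = False.
Set R = True.
  then (B OR NOT R OR NOT V) forces V = False.
  then (C OR NOT H OR V) forces H = False.
  then (B OR D OR H) forces D = True.
Set G = False.
All clauses satisfied.

R=T; G=F; C=F; H=F; B=F; M=F; V=F; D=T; W=T; E=F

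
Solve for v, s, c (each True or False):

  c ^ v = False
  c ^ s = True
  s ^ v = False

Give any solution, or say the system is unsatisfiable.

Adding constraints 1, 2, 3 mod 2: every variable appears an even number of times on the left, so the left side is 0.
But the right sides sum to 1 (mod 2). 0 ≠ 1 — the system is inconsistent.

The formula is unsatisfiable.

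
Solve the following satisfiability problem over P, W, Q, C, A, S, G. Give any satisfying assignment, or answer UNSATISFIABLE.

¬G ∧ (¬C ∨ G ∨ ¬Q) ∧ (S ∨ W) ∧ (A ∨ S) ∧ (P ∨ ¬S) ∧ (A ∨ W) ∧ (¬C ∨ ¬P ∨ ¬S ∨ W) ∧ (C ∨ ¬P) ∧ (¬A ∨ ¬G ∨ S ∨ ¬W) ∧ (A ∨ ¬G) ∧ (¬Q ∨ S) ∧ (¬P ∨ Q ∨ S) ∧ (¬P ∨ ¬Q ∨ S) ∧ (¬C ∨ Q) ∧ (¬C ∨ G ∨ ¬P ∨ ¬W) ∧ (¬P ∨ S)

P = False; W = True; Q = False; C = False; A = True; S = False; G = False

Unit clause (¬G) forces G = False.
Try P = True:
  (C ∨ ¬P) forces C = True.
  (¬C ∨ G ∨ ¬Q) forces Q = False.
  clause (¬C ∨ Q) is falsified — backtrack.
So P = False.
  then (P ∨ ¬S) forces S = False.
  then (¬Q ∨ S) forces Q = False.
  then (¬C ∨ Q) forces C = False.
  then (S ∨ W) forces W = True.
  then (A ∨ S) forces A = True.
All clauses satisfied.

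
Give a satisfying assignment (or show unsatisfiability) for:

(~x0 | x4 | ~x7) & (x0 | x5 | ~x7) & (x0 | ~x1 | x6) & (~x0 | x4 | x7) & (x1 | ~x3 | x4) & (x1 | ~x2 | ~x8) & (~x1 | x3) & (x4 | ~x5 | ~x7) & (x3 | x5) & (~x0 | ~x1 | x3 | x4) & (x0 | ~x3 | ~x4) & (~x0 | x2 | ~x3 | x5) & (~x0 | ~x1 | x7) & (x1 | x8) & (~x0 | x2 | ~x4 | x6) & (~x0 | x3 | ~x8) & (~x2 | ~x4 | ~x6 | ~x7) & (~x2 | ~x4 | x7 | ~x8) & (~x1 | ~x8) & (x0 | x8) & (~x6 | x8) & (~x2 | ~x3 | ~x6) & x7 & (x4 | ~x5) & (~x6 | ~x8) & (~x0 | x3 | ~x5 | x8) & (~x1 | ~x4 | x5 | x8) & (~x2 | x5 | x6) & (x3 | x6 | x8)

x0: True, x1: True, x2: True, x3: True, x4: True, x5: True, x6: False, x7: True, x8: False

Unit clause (x7) forces x7 = True.
Set x0 = True.
  then (~x0 | x4 | ~x7) forces x4 = True.
Try x1 = False:
  (x1 | x8) forces x8 = True.
  (x1 | ~x2 | ~x8) forces x2 = False.
  (~x0 | x2 | ~x4 | x6) forces x6 = True.
  clause (~x6 | ~x8) is falsified — backtrack.
So x1 = True.
  then (~x1 | x3) forces x3 = True.
  then (~x1 | ~x8) forces x8 = False.
  then (~x6 | x8) forces x6 = False.
  then (~x1 | ~x4 | x5 | x8) forces x5 = True.
  then (~x0 | x2 | ~x4 | x6) forces x2 = True.
All clauses satisfied.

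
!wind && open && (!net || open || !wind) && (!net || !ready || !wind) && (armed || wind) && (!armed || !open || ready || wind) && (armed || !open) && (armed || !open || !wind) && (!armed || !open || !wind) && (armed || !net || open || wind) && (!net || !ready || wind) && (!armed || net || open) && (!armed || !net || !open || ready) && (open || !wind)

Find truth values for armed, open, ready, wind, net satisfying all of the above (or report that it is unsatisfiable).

armed: True; open: True; ready: True; wind: False; net: False

Unit clause (!wind) forces wind = False.
Unit clause (open) forces open = True.
In (armed || wind) only armed is left, so armed = True.
In (!armed || !open || ready || wind) only ready is left, so ready = True.
In (!net || !ready || wind) only !net is left, so net = False.
All clauses satisfied.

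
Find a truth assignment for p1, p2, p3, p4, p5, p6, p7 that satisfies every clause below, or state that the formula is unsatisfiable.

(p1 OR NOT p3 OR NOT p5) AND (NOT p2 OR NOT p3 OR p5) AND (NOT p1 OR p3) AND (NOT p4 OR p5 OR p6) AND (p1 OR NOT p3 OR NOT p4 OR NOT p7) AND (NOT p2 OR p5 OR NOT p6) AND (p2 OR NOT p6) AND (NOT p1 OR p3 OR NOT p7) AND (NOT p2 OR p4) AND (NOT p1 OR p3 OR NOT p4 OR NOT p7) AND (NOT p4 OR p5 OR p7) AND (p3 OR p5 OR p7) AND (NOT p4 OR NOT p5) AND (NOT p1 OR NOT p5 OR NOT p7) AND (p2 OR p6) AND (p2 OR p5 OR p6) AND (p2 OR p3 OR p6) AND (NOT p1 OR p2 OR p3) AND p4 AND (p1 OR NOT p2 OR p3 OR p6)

No satisfying assignment exists.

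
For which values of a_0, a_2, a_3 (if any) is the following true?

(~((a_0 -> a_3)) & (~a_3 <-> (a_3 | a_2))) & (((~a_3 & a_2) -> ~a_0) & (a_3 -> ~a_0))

The formula is unsatisfiable.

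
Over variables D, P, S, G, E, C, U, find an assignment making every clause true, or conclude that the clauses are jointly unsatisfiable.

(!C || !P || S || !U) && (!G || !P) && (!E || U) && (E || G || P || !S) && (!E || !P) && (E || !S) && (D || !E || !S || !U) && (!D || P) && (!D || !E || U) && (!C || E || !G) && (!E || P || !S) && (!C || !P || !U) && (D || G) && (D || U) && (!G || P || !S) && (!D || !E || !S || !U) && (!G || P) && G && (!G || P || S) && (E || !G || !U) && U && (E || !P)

Case G = True:
  (!G || !P) forces P = False.
  Clause (!G || P) is falsified — contradiction.
Case G = False:
  Clause (G) is falsified — contradiction.
Both cases fail, so the formula is unsatisfiable.

The formula is unsatisfiable.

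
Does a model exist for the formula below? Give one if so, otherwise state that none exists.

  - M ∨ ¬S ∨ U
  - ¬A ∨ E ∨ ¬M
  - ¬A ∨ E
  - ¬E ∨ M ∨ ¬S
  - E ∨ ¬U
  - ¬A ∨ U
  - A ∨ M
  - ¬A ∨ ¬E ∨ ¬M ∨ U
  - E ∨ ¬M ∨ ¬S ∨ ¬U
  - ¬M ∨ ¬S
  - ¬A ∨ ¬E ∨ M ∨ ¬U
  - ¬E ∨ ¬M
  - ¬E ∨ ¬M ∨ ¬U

U = False; A = False; M = True; E = False; S = False

Try U = True:
  (E ∨ ¬U) forces E = True.
  (¬E ∨ ¬M) forces M = False.
  (¬E ∨ M ∨ ¬S) forces S = False.
  (A ∨ M) forces A = True.
  clause (¬A ∨ ¬E ∨ M ∨ ¬U) is falsified — backtrack.
So U = False.
  then (¬A ∨ U) forces A = False.
  then (A ∨ M) forces M = True.
  then (¬M ∨ ¬S) forces S = False.
  then (¬E ∨ ¬M) forces E = False.
All clauses satisfied.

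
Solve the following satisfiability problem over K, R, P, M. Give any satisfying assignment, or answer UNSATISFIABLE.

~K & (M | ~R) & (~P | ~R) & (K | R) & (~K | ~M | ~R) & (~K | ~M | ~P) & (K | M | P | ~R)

Unit clause (~K) forces K = False.
In (K | R) only R is left, so R = True.
In (M | ~R) only M is left, so M = True.
In (~P | ~R) only ~P is left, so P = False.
All clauses satisfied.

K: False, R: True, P: False, M: True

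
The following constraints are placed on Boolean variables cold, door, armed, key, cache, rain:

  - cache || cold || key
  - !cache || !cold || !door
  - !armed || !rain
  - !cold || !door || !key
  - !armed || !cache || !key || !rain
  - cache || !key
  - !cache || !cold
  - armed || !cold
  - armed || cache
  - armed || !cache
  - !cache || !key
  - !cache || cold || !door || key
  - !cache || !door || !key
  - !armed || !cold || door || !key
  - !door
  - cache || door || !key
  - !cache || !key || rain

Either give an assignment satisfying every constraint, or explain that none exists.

Unit clause (!door) forces door = False.
Set cold = False.
Set armed = True.
  then (!armed || !rain) forces rain = False.
Try key = True:
  (cache || !key) forces cache = True.
  clause (!cache || !key) is falsified — backtrack.
So key = False.
  then (cache || cold || key) forces cache = True.
All clauses satisfied.

cold = False, door = False, armed = True, key = False, cache = True, rain = False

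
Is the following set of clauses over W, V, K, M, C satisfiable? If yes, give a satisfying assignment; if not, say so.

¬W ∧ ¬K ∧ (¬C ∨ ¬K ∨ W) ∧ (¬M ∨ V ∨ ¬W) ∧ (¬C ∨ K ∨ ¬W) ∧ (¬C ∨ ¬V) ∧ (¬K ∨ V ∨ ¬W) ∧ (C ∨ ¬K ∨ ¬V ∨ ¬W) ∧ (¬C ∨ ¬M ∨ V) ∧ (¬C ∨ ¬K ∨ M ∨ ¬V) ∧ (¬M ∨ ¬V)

Unit clause (¬W) forces W = False.
Unit clause (¬K) forces K = False.
Set V = False.
Set M = True.
  then (¬C ∨ ¬M ∨ V) forces C = False.
All clauses satisfied.

W: False; V: False; K: False; M: True; C: False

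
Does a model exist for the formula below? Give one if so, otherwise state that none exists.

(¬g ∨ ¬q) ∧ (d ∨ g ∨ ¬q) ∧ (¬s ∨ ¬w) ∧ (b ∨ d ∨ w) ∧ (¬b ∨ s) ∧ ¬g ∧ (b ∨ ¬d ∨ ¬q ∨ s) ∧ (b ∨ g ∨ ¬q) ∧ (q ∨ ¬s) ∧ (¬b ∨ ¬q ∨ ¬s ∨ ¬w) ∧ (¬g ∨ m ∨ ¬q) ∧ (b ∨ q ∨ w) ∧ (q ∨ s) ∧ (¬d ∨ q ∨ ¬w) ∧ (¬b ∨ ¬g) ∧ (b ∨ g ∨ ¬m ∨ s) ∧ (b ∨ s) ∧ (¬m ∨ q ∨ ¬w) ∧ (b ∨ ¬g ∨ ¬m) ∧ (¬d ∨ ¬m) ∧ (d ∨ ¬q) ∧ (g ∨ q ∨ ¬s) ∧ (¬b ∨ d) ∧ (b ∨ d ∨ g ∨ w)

s: True, m: False, g: False, w: False, b: True, q: True, d: True

Unit clause (¬g) forces g = False.
Set s = True.
  then (¬s ∨ ¬w) forces w = False.
  then (q ∨ ¬s) forces q = True.
  then (d ∨ ¬q) forces d = True.
  then (b ∨ g ∨ ¬q) forces b = True.
  then (¬d ∨ ¬m) forces m = False.
All clauses satisfied.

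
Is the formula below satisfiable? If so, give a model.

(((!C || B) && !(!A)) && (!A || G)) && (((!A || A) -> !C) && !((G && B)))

A: True; G: True; C: False; B: False

  ((!C || B) && !(!A)) && (!A || G) = True
    (!C || B) && !(!A) = True
      !C || B = True
        !C = True
      !(!A) = True
        !A = False
    !A || G = True
      !A = False
  ((!A || A) -> !C) && !((G && B)) = True
    (!A || A) -> !C = True
      !A || A = True
        !A = False
      !C = True
    !((G && B)) = True
      G && B = False
Both conjuncts True, so the formula holds.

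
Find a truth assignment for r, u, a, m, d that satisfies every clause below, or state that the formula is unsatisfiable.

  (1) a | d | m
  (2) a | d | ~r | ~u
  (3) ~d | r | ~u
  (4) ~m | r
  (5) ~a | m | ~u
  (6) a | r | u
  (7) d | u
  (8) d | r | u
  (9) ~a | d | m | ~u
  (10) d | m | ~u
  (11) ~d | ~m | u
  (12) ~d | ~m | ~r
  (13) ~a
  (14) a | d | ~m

Unit clause (~a) forces a = False.
Set r = True.
Set u = True.
  then (a | d | ~r | ~u) forces d = True.
  then (~d | ~m | ~r) forces m = False.
All clauses satisfied.

r: True; u: True; a: False; m: False; d: True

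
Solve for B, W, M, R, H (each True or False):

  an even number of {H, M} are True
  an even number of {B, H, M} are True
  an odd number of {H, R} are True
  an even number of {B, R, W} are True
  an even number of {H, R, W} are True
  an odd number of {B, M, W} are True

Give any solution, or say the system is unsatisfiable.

B = False; W = True; M = False; R = True; H = False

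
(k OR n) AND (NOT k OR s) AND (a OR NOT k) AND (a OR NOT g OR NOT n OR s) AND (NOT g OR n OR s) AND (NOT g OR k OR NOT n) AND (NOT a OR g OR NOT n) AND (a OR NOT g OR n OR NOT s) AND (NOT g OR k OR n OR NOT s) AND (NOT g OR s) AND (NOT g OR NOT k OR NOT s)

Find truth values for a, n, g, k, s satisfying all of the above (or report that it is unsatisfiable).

a: False, n: True, g: False, k: False, s: False

Set a = False.
  then (a OR NOT k) forces k = False.
  then (k OR n) forces n = True.
  then (NOT g OR k OR NOT n) forces g = False.
Set s = False.
All clauses satisfied.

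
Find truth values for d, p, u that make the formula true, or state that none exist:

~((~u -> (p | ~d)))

d: True; p: False; u: False

  ~((~u -> (p | ~d))) = True
    ~u -> (p | ~d) = False
      ~u = True
      p | ~d = False
        ~d = False
The formula evaluates to True.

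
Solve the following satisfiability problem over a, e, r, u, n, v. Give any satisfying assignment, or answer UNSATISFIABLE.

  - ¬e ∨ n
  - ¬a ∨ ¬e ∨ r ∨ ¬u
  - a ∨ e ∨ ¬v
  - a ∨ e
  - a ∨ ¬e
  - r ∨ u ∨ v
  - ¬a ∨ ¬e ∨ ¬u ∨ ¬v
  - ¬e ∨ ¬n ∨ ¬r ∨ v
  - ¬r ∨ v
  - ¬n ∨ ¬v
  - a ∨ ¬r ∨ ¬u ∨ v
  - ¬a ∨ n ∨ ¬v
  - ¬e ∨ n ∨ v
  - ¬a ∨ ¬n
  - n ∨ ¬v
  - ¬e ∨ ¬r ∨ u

Try a = False:
  (a ∨ e) forces e = True.
  clause (a ∨ ¬e) is falsified — backtrack.
So a = True.
  then (¬a ∨ ¬n) forces n = False.
  then (n ∨ ¬v) forces v = False.
  then (¬e ∨ n) forces e = False.
  then (¬r ∨ v) forces r = False.
  then (r ∨ u ∨ v) forces u = True.
All clauses satisfied.

a: True; e: False; r: False; u: True; n: False; v: False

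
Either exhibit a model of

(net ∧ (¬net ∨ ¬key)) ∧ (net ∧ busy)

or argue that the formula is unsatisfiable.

net=T; busy=T; key=F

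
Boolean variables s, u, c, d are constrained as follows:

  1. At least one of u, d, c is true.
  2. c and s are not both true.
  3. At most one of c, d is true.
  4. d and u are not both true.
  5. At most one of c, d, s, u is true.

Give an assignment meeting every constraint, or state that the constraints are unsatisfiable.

s = False; u = False; c = False; d = True

  (1) {u, d, c}: 1 true — at least one ✓
  (2) c=F, s=F — not both ✓
  (3) {c, d}: 1 true — at most one ✓
  (4) d=T, u=F — not both ✓
  (5) {c, d, s, u}: 1 true — at most one ✓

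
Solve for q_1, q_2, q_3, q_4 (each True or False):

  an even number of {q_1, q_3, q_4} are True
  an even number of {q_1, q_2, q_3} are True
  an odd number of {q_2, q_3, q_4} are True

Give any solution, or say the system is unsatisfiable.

q_1 = False, q_2 = True, q_3 = True, q_4 = True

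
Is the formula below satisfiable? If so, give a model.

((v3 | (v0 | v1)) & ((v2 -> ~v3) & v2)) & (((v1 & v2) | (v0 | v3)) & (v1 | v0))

v0: True, v1: True, v2: True, v3: False

  (v3 | (v0 | v1)) & ((v2 -> ~v3) & v2) = True
    v3 | (v0 | v1) = True
      v0 | v1 = True
    (v2 -> ~v3) & v2 = True
      v2 -> ~v3 = True
        ~v3 = True
  ((v1 & v2) | (v0 | v3)) & (v1 | v0) = True
    (v1 & v2) | (v0 | v3) = True
      v1 & v2 = True
      v0 | v3 = True
    v1 | v0 = True
Both conjuncts True, so the formula holds.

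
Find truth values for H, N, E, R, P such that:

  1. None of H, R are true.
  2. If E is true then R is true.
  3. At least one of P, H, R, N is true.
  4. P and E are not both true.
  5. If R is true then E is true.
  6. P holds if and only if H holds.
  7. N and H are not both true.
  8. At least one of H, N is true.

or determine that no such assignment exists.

H=F; N=T; E=F; R=F; P=F

  (1) {H, R}: 0 true — none ✓
  (2) E=F ⇒ R: vacuous ✓
  (3) {P, H, R, N}: 1 true — at least one ✓
  (4) P=F, E=F — not both ✓
  (5) R=F ⇒ E: vacuous ✓
  (6) P=F, H=F — same ✓
  (7) N=T, H=F — not both ✓
  (8) {H, N}: 1 true — at least one ✓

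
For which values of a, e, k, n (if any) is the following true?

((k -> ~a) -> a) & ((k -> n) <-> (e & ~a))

a: True, e: False, k: True, n: False

  (k -> ~a) -> a = True
    k -> ~a = False
      ~a = False
  (k -> n) <-> (e & ~a) = True
    k -> n = False
    e & ~a = False
      ~a = False
Both conjuncts True, so the formula holds.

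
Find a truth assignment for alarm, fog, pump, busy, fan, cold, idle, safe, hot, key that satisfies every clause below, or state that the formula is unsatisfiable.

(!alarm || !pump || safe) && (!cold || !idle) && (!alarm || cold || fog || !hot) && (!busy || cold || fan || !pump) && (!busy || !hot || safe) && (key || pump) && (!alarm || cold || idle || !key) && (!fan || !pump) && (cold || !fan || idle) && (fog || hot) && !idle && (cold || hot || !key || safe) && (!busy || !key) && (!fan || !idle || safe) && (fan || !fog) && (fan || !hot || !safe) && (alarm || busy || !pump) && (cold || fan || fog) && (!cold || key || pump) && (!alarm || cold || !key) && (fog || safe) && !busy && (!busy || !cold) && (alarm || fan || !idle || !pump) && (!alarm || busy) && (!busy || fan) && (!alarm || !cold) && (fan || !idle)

Unit clause (!idle) forces idle = False.
Unit clause (!busy) forces busy = False.
In (!alarm || busy) only !alarm is left, so alarm = False.
In (alarm || busy || !pump) only !pump is left, so pump = False.
In (key || pump) only key is left, so key = True.
Set fog = False.
  then (fog || hot) forces hot = True.
  then (fog || safe) forces safe = True.
  then (fan || !hot || !safe) forces fan = True.
  then (cold || !fan || idle) forces cold = True.
All clauses satisfied.

alarm: False; fog: False; pump: False; busy: False; fan: True; cold: True; idle: False; safe: True; hot: True; key: True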